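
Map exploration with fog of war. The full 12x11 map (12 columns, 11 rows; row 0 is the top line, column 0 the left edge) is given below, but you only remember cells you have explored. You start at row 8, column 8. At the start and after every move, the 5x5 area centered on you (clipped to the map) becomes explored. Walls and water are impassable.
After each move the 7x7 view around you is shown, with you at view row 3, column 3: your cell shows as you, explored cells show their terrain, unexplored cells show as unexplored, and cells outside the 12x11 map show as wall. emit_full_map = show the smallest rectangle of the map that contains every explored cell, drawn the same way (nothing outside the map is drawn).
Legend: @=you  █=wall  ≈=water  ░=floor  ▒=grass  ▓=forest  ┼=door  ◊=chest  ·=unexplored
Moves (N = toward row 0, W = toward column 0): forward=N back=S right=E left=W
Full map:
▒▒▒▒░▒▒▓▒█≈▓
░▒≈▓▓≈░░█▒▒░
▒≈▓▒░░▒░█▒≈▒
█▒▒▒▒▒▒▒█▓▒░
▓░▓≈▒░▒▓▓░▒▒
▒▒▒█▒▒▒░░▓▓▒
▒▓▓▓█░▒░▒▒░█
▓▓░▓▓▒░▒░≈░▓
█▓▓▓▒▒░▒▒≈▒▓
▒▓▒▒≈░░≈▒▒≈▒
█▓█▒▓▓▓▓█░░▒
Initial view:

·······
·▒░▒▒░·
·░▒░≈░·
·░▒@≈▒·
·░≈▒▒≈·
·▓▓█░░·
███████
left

·······
·░▒░▒▒░
·▒░▒░≈░
·▒░@▒≈▒
·░░≈▒▒≈
·▓▓▓█░░
███████

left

·······
·█░▒░▒▒
·▓▒░▒░≈
·▒▒@▒▒≈
·≈░░≈▒▒
·▓▓▓▓█░
███████

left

·······
·▓█░▒░▒
·▓▓▒░▒░
·▓▒@░▒▒
·▒≈░░≈▒
·▒▓▓▓▓█
███████

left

·······
·▓▓█░▒░
·░▓▓▒░▒
·▓▓@▒░▒
·▒▒≈░░≈
·█▒▓▓▓▓
███████

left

·······
·▓▓▓█░▒
·▓░▓▓▒░
·▓▓@▒▒░
·▓▒▒≈░░
·▓█▒▓▓▓
███████

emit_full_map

▓▓▓█░▒░▒▒░
▓░▓▓▒░▒░≈░
▓▓@▒▒░▒▒≈▒
▓▒▒≈░░≈▒▒≈
▓█▒▓▓▓▓█░░

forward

·······
·▒▒█▒▒·
·▓▓▓█░▒
·▓░@▓▒░
·▓▓▓▒▒░
·▓▒▒≈░░
·▓█▒▓▓▓

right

·······
▒▒█▒▒▒·
▓▓▓█░▒░
▓░▓@▒░▒
▓▓▓▒▒░▒
▓▒▒≈░░≈
▓█▒▓▓▓▓

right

·······
▒█▒▒▒░·
▓▓█░▒░▒
░▓▓@░▒░
▓▓▒▒░▒▒
▒▒≈░░≈▒
█▒▓▓▓▓█

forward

·······
·≈▒░▒▓·
▒█▒▒▒░·
▓▓█@▒░▒
░▓▓▒░▒░
▓▓▒▒░▒▒
▒▒≈░░≈▒

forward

·······
·▒▒▒▒▒·
·≈▒░▒▓·
▒█▒@▒░·
▓▓█░▒░▒
░▓▓▒░▒░
▓▓▒▒░▒▒

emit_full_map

··▒▒▒▒▒···
··≈▒░▒▓···
▒▒█▒@▒░···
▓▓▓█░▒░▒▒░
▓░▓▓▒░▒░≈░
▓▓▓▒▒░▒▒≈▒
▓▒▒≈░░≈▒▒≈
▓█▒▓▓▓▓█░░

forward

·······
·▒░░▒░·
·▒▒▒▒▒·
·≈▒@▒▓·
▒█▒▒▒░·
▓▓█░▒░▒
░▓▓▒░▒░

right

·······
▒░░▒░█·
▒▒▒▒▒█·
≈▒░@▓▓·
█▒▒▒░░·
▓█░▒░▒▒
▓▓▒░▒░≈

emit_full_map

··▒░░▒░█··
··▒▒▒▒▒█··
··≈▒░@▓▓··
▒▒█▒▒▒░░··
▓▓▓█░▒░▒▒░
▓░▓▓▒░▒░≈░
▓▓▓▒▒░▒▒≈▒
▓▒▒≈░░≈▒▒≈
▓█▒▓▓▓▓█░░


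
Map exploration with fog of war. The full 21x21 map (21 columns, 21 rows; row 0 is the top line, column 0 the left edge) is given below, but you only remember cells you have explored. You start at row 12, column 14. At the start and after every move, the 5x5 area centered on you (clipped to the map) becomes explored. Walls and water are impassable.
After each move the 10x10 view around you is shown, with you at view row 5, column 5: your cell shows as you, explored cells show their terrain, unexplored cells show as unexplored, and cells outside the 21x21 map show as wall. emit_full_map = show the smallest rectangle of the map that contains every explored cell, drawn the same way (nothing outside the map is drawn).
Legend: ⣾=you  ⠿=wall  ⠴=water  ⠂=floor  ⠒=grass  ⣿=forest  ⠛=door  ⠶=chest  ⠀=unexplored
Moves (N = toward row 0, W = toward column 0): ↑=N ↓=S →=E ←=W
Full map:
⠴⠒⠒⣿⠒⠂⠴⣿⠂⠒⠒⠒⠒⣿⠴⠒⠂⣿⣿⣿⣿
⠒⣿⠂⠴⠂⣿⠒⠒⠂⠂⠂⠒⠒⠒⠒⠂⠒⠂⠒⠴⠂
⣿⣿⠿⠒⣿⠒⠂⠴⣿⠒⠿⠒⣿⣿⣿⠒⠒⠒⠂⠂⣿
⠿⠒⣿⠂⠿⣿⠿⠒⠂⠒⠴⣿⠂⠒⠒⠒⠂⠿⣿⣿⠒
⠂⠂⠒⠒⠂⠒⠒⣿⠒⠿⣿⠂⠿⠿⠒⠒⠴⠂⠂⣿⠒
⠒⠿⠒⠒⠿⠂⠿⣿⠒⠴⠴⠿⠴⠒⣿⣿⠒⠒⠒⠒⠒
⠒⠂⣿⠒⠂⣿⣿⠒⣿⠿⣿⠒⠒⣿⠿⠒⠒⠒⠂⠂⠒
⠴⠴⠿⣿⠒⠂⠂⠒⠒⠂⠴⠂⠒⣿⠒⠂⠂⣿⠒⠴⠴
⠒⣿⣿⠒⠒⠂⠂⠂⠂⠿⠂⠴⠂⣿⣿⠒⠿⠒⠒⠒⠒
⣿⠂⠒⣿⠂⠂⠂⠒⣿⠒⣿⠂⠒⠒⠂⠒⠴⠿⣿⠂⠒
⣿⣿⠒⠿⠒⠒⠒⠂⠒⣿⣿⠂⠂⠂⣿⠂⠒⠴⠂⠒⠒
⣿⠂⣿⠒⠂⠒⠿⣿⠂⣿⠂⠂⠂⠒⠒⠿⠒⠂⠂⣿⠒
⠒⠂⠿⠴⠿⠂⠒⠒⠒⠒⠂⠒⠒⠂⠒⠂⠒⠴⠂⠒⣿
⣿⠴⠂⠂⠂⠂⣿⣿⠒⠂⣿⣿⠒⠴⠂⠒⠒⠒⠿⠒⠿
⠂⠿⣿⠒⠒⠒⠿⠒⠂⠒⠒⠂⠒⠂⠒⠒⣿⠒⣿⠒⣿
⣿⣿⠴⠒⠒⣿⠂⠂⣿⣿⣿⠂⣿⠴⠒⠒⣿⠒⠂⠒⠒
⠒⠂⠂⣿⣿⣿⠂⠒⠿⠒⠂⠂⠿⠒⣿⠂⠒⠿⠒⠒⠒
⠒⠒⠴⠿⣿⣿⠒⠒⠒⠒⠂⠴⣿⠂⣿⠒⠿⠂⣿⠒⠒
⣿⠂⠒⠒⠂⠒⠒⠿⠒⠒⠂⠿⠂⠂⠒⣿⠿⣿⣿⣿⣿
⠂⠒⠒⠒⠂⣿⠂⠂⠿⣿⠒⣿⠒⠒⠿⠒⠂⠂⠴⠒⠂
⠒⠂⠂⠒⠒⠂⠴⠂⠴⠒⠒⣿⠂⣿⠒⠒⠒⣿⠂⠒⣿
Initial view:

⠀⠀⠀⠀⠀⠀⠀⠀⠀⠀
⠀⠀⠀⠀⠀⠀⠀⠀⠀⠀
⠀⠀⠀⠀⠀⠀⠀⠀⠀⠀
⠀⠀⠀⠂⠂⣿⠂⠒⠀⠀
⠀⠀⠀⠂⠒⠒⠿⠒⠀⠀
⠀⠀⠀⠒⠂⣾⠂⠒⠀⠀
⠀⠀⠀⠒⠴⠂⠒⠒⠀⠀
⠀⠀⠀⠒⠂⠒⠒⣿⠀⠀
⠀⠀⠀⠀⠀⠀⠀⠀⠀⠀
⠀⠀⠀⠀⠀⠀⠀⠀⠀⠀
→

⠀⠀⠀⠀⠀⠀⠀⠀⠀⠀
⠀⠀⠀⠀⠀⠀⠀⠀⠀⠀
⠀⠀⠀⠀⠀⠀⠀⠀⠀⠀
⠀⠀⠂⠂⣿⠂⠒⠴⠀⠀
⠀⠀⠂⠒⠒⠿⠒⠂⠀⠀
⠀⠀⠒⠂⠒⣾⠒⠴⠀⠀
⠀⠀⠒⠴⠂⠒⠒⠒⠀⠀
⠀⠀⠒⠂⠒⠒⣿⠒⠀⠀
⠀⠀⠀⠀⠀⠀⠀⠀⠀⠀
⠀⠀⠀⠀⠀⠀⠀⠀⠀⠀

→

⠀⠀⠀⠀⠀⠀⠀⠀⠀⠀
⠀⠀⠀⠀⠀⠀⠀⠀⠀⠀
⠀⠀⠀⠀⠀⠀⠀⠀⠀⠀
⠀⠂⠂⣿⠂⠒⠴⠂⠀⠀
⠀⠂⠒⠒⠿⠒⠂⠂⠀⠀
⠀⠒⠂⠒⠂⣾⠴⠂⠀⠀
⠀⠒⠴⠂⠒⠒⠒⠿⠀⠀
⠀⠒⠂⠒⠒⣿⠒⣿⠀⠀
⠀⠀⠀⠀⠀⠀⠀⠀⠀⠀
⠀⠀⠀⠀⠀⠀⠀⠀⠀⠀

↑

⠀⠀⠀⠀⠀⠀⠀⠀⠀⠀
⠀⠀⠀⠀⠀⠀⠀⠀⠀⠀
⠀⠀⠀⠀⠀⠀⠀⠀⠀⠀
⠀⠀⠀⠂⠒⠴⠿⣿⠀⠀
⠀⠂⠂⣿⠂⠒⠴⠂⠀⠀
⠀⠂⠒⠒⠿⣾⠂⠂⠀⠀
⠀⠒⠂⠒⠂⠒⠴⠂⠀⠀
⠀⠒⠴⠂⠒⠒⠒⠿⠀⠀
⠀⠒⠂⠒⠒⣿⠒⣿⠀⠀
⠀⠀⠀⠀⠀⠀⠀⠀⠀⠀

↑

⠀⠀⠀⠀⠀⠀⠀⠀⠀⠀
⠀⠀⠀⠀⠀⠀⠀⠀⠀⠀
⠀⠀⠀⠀⠀⠀⠀⠀⠀⠀
⠀⠀⠀⣿⠒⠿⠒⠒⠀⠀
⠀⠀⠀⠂⠒⠴⠿⣿⠀⠀
⠀⠂⠂⣿⠂⣾⠴⠂⠀⠀
⠀⠂⠒⠒⠿⠒⠂⠂⠀⠀
⠀⠒⠂⠒⠂⠒⠴⠂⠀⠀
⠀⠒⠴⠂⠒⠒⠒⠿⠀⠀
⠀⠒⠂⠒⠒⣿⠒⣿⠀⠀

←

⠀⠀⠀⠀⠀⠀⠀⠀⠀⠀
⠀⠀⠀⠀⠀⠀⠀⠀⠀⠀
⠀⠀⠀⠀⠀⠀⠀⠀⠀⠀
⠀⠀⠀⣿⣿⠒⠿⠒⠒⠀
⠀⠀⠀⠒⠂⠒⠴⠿⣿⠀
⠀⠀⠂⠂⣿⣾⠒⠴⠂⠀
⠀⠀⠂⠒⠒⠿⠒⠂⠂⠀
⠀⠀⠒⠂⠒⠂⠒⠴⠂⠀
⠀⠀⠒⠴⠂⠒⠒⠒⠿⠀
⠀⠀⠒⠂⠒⠒⣿⠒⣿⠀

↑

⠀⠀⠀⠀⠀⠀⠀⠀⠀⠀
⠀⠀⠀⠀⠀⠀⠀⠀⠀⠀
⠀⠀⠀⠀⠀⠀⠀⠀⠀⠀
⠀⠀⠀⣿⠒⠂⠂⣿⠀⠀
⠀⠀⠀⣿⣿⠒⠿⠒⠒⠀
⠀⠀⠀⠒⠂⣾⠴⠿⣿⠀
⠀⠀⠂⠂⣿⠂⠒⠴⠂⠀
⠀⠀⠂⠒⠒⠿⠒⠂⠂⠀
⠀⠀⠒⠂⠒⠂⠒⠴⠂⠀
⠀⠀⠒⠴⠂⠒⠒⠒⠿⠀

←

⠀⠀⠀⠀⠀⠀⠀⠀⠀⠀
⠀⠀⠀⠀⠀⠀⠀⠀⠀⠀
⠀⠀⠀⠀⠀⠀⠀⠀⠀⠀
⠀⠀⠀⠒⣿⠒⠂⠂⣿⠀
⠀⠀⠀⠂⣿⣿⠒⠿⠒⠒
⠀⠀⠀⠒⠒⣾⠒⠴⠿⣿
⠀⠀⠀⠂⠂⣿⠂⠒⠴⠂
⠀⠀⠀⠂⠒⠒⠿⠒⠂⠂
⠀⠀⠀⠒⠂⠒⠂⠒⠴⠂
⠀⠀⠀⠒⠴⠂⠒⠒⠒⠿

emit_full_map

⠒⣿⠒⠂⠂⣿⠀
⠂⣿⣿⠒⠿⠒⠒
⠒⠒⣾⠒⠴⠿⣿
⠂⠂⣿⠂⠒⠴⠂
⠂⠒⠒⠿⠒⠂⠂
⠒⠂⠒⠂⠒⠴⠂
⠒⠴⠂⠒⠒⠒⠿
⠒⠂⠒⠒⣿⠒⣿

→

⠀⠀⠀⠀⠀⠀⠀⠀⠀⠀
⠀⠀⠀⠀⠀⠀⠀⠀⠀⠀
⠀⠀⠀⠀⠀⠀⠀⠀⠀⠀
⠀⠀⠒⣿⠒⠂⠂⣿⠀⠀
⠀⠀⠂⣿⣿⠒⠿⠒⠒⠀
⠀⠀⠒⠒⠂⣾⠴⠿⣿⠀
⠀⠀⠂⠂⣿⠂⠒⠴⠂⠀
⠀⠀⠂⠒⠒⠿⠒⠂⠂⠀
⠀⠀⠒⠂⠒⠂⠒⠴⠂⠀
⠀⠀⠒⠴⠂⠒⠒⠒⠿⠀

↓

⠀⠀⠀⠀⠀⠀⠀⠀⠀⠀
⠀⠀⠀⠀⠀⠀⠀⠀⠀⠀
⠀⠀⠒⣿⠒⠂⠂⣿⠀⠀
⠀⠀⠂⣿⣿⠒⠿⠒⠒⠀
⠀⠀⠒⠒⠂⠒⠴⠿⣿⠀
⠀⠀⠂⠂⣿⣾⠒⠴⠂⠀
⠀⠀⠂⠒⠒⠿⠒⠂⠂⠀
⠀⠀⠒⠂⠒⠂⠒⠴⠂⠀
⠀⠀⠒⠴⠂⠒⠒⠒⠿⠀
⠀⠀⠒⠂⠒⠒⣿⠒⣿⠀

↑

⠀⠀⠀⠀⠀⠀⠀⠀⠀⠀
⠀⠀⠀⠀⠀⠀⠀⠀⠀⠀
⠀⠀⠀⠀⠀⠀⠀⠀⠀⠀
⠀⠀⠒⣿⠒⠂⠂⣿⠀⠀
⠀⠀⠂⣿⣿⠒⠿⠒⠒⠀
⠀⠀⠒⠒⠂⣾⠴⠿⣿⠀
⠀⠀⠂⠂⣿⠂⠒⠴⠂⠀
⠀⠀⠂⠒⠒⠿⠒⠂⠂⠀
⠀⠀⠒⠂⠒⠂⠒⠴⠂⠀
⠀⠀⠒⠴⠂⠒⠒⠒⠿⠀

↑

⠀⠀⠀⠀⠀⠀⠀⠀⠀⠀
⠀⠀⠀⠀⠀⠀⠀⠀⠀⠀
⠀⠀⠀⠀⠀⠀⠀⠀⠀⠀
⠀⠀⠀⣿⠿⠒⠒⠒⠀⠀
⠀⠀⠒⣿⠒⠂⠂⣿⠀⠀
⠀⠀⠂⣿⣿⣾⠿⠒⠒⠀
⠀⠀⠒⠒⠂⠒⠴⠿⣿⠀
⠀⠀⠂⠂⣿⠂⠒⠴⠂⠀
⠀⠀⠂⠒⠒⠿⠒⠂⠂⠀
⠀⠀⠒⠂⠒⠂⠒⠴⠂⠀

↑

⠀⠀⠀⠀⠀⠀⠀⠀⠀⠀
⠀⠀⠀⠀⠀⠀⠀⠀⠀⠀
⠀⠀⠀⠀⠀⠀⠀⠀⠀⠀
⠀⠀⠀⠒⣿⣿⠒⠒⠀⠀
⠀⠀⠀⣿⠿⠒⠒⠒⠀⠀
⠀⠀⠒⣿⠒⣾⠂⣿⠀⠀
⠀⠀⠂⣿⣿⠒⠿⠒⠒⠀
⠀⠀⠒⠒⠂⠒⠴⠿⣿⠀
⠀⠀⠂⠂⣿⠂⠒⠴⠂⠀
⠀⠀⠂⠒⠒⠿⠒⠂⠂⠀

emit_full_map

⠀⠒⣿⣿⠒⠒⠀
⠀⣿⠿⠒⠒⠒⠀
⠒⣿⠒⣾⠂⣿⠀
⠂⣿⣿⠒⠿⠒⠒
⠒⠒⠂⠒⠴⠿⣿
⠂⠂⣿⠂⠒⠴⠂
⠂⠒⠒⠿⠒⠂⠂
⠒⠂⠒⠂⠒⠴⠂
⠒⠴⠂⠒⠒⠒⠿
⠒⠂⠒⠒⣿⠒⣿

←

⠀⠀⠀⠀⠀⠀⠀⠀⠀⠀
⠀⠀⠀⠀⠀⠀⠀⠀⠀⠀
⠀⠀⠀⠀⠀⠀⠀⠀⠀⠀
⠀⠀⠀⠴⠒⣿⣿⠒⠒⠀
⠀⠀⠀⠒⣿⠿⠒⠒⠒⠀
⠀⠀⠀⠒⣿⣾⠂⠂⣿⠀
⠀⠀⠀⠂⣿⣿⠒⠿⠒⠒
⠀⠀⠀⠒⠒⠂⠒⠴⠿⣿
⠀⠀⠀⠂⠂⣿⠂⠒⠴⠂
⠀⠀⠀⠂⠒⠒⠿⠒⠂⠂

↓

⠀⠀⠀⠀⠀⠀⠀⠀⠀⠀
⠀⠀⠀⠀⠀⠀⠀⠀⠀⠀
⠀⠀⠀⠴⠒⣿⣿⠒⠒⠀
⠀⠀⠀⠒⣿⠿⠒⠒⠒⠀
⠀⠀⠀⠒⣿⠒⠂⠂⣿⠀
⠀⠀⠀⠂⣿⣾⠒⠿⠒⠒
⠀⠀⠀⠒⠒⠂⠒⠴⠿⣿
⠀⠀⠀⠂⠂⣿⠂⠒⠴⠂
⠀⠀⠀⠂⠒⠒⠿⠒⠂⠂
⠀⠀⠀⠒⠂⠒⠂⠒⠴⠂

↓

⠀⠀⠀⠀⠀⠀⠀⠀⠀⠀
⠀⠀⠀⠴⠒⣿⣿⠒⠒⠀
⠀⠀⠀⠒⣿⠿⠒⠒⠒⠀
⠀⠀⠀⠒⣿⠒⠂⠂⣿⠀
⠀⠀⠀⠂⣿⣿⠒⠿⠒⠒
⠀⠀⠀⠒⠒⣾⠒⠴⠿⣿
⠀⠀⠀⠂⠂⣿⠂⠒⠴⠂
⠀⠀⠀⠂⠒⠒⠿⠒⠂⠂
⠀⠀⠀⠒⠂⠒⠂⠒⠴⠂
⠀⠀⠀⠒⠴⠂⠒⠒⠒⠿

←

⠀⠀⠀⠀⠀⠀⠀⠀⠀⠀
⠀⠀⠀⠀⠴⠒⣿⣿⠒⠒
⠀⠀⠀⠀⠒⣿⠿⠒⠒⠒
⠀⠀⠀⠂⠒⣿⠒⠂⠂⣿
⠀⠀⠀⠴⠂⣿⣿⠒⠿⠒
⠀⠀⠀⠂⠒⣾⠂⠒⠴⠿
⠀⠀⠀⠂⠂⠂⣿⠂⠒⠴
⠀⠀⠀⠂⠂⠒⠒⠿⠒⠂
⠀⠀⠀⠀⠒⠂⠒⠂⠒⠴
⠀⠀⠀⠀⠒⠴⠂⠒⠒⠒

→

⠀⠀⠀⠀⠀⠀⠀⠀⠀⠀
⠀⠀⠀⠴⠒⣿⣿⠒⠒⠀
⠀⠀⠀⠒⣿⠿⠒⠒⠒⠀
⠀⠀⠂⠒⣿⠒⠂⠂⣿⠀
⠀⠀⠴⠂⣿⣿⠒⠿⠒⠒
⠀⠀⠂⠒⠒⣾⠒⠴⠿⣿
⠀⠀⠂⠂⠂⣿⠂⠒⠴⠂
⠀⠀⠂⠂⠒⠒⠿⠒⠂⠂
⠀⠀⠀⠒⠂⠒⠂⠒⠴⠂
⠀⠀⠀⠒⠴⠂⠒⠒⠒⠿

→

⠀⠀⠀⠀⠀⠀⠀⠀⠀⠀
⠀⠀⠴⠒⣿⣿⠒⠒⠀⠀
⠀⠀⠒⣿⠿⠒⠒⠒⠀⠀
⠀⠂⠒⣿⠒⠂⠂⣿⠀⠀
⠀⠴⠂⣿⣿⠒⠿⠒⠒⠀
⠀⠂⠒⠒⠂⣾⠴⠿⣿⠀
⠀⠂⠂⠂⣿⠂⠒⠴⠂⠀
⠀⠂⠂⠒⠒⠿⠒⠂⠂⠀
⠀⠀⠒⠂⠒⠂⠒⠴⠂⠀
⠀⠀⠒⠴⠂⠒⠒⠒⠿⠀

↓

⠀⠀⠴⠒⣿⣿⠒⠒⠀⠀
⠀⠀⠒⣿⠿⠒⠒⠒⠀⠀
⠀⠂⠒⣿⠒⠂⠂⣿⠀⠀
⠀⠴⠂⣿⣿⠒⠿⠒⠒⠀
⠀⠂⠒⠒⠂⠒⠴⠿⣿⠀
⠀⠂⠂⠂⣿⣾⠒⠴⠂⠀
⠀⠂⠂⠒⠒⠿⠒⠂⠂⠀
⠀⠀⠒⠂⠒⠂⠒⠴⠂⠀
⠀⠀⠒⠴⠂⠒⠒⠒⠿⠀
⠀⠀⠒⠂⠒⠒⣿⠒⣿⠀

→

⠀⠴⠒⣿⣿⠒⠒⠀⠀⠀
⠀⠒⣿⠿⠒⠒⠒⠀⠀⠀
⠂⠒⣿⠒⠂⠂⣿⠀⠀⠀
⠴⠂⣿⣿⠒⠿⠒⠒⠀⠀
⠂⠒⠒⠂⠒⠴⠿⣿⠀⠀
⠂⠂⠂⣿⠂⣾⠴⠂⠀⠀
⠂⠂⠒⠒⠿⠒⠂⠂⠀⠀
⠀⠒⠂⠒⠂⠒⠴⠂⠀⠀
⠀⠒⠴⠂⠒⠒⠒⠿⠀⠀
⠀⠒⠂⠒⠒⣿⠒⣿⠀⠀

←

⠀⠀⠴⠒⣿⣿⠒⠒⠀⠀
⠀⠀⠒⣿⠿⠒⠒⠒⠀⠀
⠀⠂⠒⣿⠒⠂⠂⣿⠀⠀
⠀⠴⠂⣿⣿⠒⠿⠒⠒⠀
⠀⠂⠒⠒⠂⠒⠴⠿⣿⠀
⠀⠂⠂⠂⣿⣾⠒⠴⠂⠀
⠀⠂⠂⠒⠒⠿⠒⠂⠂⠀
⠀⠀⠒⠂⠒⠂⠒⠴⠂⠀
⠀⠀⠒⠴⠂⠒⠒⠒⠿⠀
⠀⠀⠒⠂⠒⠒⣿⠒⣿⠀

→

⠀⠴⠒⣿⣿⠒⠒⠀⠀⠀
⠀⠒⣿⠿⠒⠒⠒⠀⠀⠀
⠂⠒⣿⠒⠂⠂⣿⠀⠀⠀
⠴⠂⣿⣿⠒⠿⠒⠒⠀⠀
⠂⠒⠒⠂⠒⠴⠿⣿⠀⠀
⠂⠂⠂⣿⠂⣾⠴⠂⠀⠀
⠂⠂⠒⠒⠿⠒⠂⠂⠀⠀
⠀⠒⠂⠒⠂⠒⠴⠂⠀⠀
⠀⠒⠴⠂⠒⠒⠒⠿⠀⠀
⠀⠒⠂⠒⠒⣿⠒⣿⠀⠀


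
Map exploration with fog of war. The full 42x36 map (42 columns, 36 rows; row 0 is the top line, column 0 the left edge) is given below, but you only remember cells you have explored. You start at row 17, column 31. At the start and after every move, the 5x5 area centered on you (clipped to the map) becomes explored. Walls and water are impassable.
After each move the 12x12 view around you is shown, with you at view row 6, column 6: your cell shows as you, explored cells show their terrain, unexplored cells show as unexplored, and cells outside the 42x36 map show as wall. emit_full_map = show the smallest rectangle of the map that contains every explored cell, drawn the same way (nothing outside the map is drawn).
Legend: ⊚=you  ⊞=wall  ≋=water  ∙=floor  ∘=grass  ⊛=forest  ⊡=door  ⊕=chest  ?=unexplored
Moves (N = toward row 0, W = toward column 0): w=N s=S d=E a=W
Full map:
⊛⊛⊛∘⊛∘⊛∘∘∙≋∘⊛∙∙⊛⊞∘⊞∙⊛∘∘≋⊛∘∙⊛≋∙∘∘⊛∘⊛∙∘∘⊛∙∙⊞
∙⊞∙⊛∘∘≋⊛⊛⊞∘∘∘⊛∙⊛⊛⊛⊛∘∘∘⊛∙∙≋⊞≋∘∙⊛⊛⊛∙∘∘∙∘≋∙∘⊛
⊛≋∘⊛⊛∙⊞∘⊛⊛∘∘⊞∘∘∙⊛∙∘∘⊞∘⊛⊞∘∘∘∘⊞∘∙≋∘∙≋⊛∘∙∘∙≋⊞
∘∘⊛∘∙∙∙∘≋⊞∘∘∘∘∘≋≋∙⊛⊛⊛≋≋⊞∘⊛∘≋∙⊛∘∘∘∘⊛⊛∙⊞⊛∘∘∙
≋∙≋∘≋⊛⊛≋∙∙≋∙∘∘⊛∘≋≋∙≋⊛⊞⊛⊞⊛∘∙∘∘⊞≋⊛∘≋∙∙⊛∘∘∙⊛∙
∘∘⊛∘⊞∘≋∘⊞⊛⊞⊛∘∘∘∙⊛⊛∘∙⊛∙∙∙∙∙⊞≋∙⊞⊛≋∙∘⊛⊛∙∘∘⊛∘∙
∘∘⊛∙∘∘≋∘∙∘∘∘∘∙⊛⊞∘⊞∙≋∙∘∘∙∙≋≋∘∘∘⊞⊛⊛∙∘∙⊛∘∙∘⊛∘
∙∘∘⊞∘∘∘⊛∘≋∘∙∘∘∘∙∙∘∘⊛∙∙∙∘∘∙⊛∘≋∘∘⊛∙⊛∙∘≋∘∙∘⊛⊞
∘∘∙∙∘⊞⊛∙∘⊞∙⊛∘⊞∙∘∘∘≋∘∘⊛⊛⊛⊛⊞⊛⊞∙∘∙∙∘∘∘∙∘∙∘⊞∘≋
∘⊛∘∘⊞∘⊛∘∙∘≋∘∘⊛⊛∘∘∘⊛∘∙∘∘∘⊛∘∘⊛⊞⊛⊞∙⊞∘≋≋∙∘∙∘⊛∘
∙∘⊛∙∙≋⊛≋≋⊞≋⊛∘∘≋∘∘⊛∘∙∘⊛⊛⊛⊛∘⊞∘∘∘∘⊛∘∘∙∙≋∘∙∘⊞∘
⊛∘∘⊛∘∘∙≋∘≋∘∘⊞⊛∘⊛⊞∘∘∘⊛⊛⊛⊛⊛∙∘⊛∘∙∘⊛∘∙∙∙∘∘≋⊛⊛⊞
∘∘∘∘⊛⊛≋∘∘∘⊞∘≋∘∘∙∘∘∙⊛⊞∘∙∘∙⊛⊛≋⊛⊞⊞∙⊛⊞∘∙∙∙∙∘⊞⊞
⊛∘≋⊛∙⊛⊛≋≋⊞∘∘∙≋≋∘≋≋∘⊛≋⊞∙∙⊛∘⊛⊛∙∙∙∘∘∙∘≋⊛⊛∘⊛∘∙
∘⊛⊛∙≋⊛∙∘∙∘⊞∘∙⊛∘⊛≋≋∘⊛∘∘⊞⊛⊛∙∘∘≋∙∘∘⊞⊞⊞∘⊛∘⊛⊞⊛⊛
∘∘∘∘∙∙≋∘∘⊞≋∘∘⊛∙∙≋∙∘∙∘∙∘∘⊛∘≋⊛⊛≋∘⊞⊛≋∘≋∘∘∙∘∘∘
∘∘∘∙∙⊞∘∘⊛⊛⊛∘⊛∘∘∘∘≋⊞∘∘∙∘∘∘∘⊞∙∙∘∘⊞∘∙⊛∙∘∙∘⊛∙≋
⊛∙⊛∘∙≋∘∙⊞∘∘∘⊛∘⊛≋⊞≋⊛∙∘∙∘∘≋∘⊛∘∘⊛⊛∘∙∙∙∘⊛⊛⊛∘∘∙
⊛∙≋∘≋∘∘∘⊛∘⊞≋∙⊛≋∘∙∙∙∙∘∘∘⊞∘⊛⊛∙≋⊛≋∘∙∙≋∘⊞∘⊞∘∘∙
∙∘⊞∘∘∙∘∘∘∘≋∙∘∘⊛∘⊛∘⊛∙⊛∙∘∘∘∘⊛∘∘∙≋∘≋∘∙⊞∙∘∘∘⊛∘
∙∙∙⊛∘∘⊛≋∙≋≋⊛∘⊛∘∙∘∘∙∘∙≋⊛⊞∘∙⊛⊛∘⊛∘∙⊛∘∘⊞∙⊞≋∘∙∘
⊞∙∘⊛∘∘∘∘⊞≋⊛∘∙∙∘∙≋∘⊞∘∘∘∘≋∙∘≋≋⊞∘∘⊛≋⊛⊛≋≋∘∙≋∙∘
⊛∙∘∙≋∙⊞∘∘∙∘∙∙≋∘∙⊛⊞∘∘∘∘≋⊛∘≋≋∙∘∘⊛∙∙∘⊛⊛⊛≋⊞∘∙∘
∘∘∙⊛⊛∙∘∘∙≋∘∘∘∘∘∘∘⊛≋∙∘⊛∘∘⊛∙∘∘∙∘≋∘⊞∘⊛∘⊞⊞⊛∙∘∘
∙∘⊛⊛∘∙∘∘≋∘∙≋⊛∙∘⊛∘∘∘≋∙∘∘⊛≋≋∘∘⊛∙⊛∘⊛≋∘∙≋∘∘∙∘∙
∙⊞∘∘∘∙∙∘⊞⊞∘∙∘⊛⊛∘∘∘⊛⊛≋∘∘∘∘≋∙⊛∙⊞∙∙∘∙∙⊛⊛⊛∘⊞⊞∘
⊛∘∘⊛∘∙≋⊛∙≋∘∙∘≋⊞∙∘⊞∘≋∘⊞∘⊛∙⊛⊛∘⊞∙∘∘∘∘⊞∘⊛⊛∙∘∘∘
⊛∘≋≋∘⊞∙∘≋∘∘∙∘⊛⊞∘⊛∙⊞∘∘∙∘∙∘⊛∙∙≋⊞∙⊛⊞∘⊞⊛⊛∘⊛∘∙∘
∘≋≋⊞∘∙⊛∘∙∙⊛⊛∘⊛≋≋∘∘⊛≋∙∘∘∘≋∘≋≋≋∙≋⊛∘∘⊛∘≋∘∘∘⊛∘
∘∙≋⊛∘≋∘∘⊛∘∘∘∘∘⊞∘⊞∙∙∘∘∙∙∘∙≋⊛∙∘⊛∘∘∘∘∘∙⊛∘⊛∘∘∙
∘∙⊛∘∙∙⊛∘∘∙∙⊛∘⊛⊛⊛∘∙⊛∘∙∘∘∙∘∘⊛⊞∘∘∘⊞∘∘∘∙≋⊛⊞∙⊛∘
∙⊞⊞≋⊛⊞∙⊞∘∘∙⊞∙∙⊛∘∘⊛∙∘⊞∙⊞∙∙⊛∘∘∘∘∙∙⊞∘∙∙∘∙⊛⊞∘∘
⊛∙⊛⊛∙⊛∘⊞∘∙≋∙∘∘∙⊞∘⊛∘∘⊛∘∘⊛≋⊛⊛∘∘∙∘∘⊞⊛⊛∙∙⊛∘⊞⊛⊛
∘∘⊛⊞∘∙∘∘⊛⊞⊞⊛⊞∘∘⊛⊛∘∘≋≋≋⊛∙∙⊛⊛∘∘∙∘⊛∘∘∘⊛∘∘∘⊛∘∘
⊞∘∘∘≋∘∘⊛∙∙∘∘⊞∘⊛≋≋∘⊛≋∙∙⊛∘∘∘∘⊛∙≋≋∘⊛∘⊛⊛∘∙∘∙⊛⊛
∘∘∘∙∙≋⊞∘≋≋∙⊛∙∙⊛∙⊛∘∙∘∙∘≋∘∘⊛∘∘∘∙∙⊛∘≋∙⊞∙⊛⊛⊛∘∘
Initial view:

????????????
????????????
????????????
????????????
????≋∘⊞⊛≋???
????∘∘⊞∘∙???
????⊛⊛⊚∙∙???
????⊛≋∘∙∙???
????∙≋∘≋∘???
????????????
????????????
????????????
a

????????????
????????????
????????????
????????????
????⊛≋∘⊞⊛≋??
????∙∘∘⊞∘∙??
????∘⊛⊚∘∙∙??
????≋⊛≋∘∙∙??
????∘∙≋∘≋∘??
????????????
????????????
????????????

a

????????????
????????????
????????????
????????????
????⊛⊛≋∘⊞⊛≋?
????∙∙∘∘⊞∘∙?
????∘∘⊚⊛∘∙∙?
????∙≋⊛≋∘∙∙?
????∘∘∙≋∘≋∘?
????????????
????????????
????????????

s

????????????
????????????
????????????
????⊛⊛≋∘⊞⊛≋?
????∙∙∘∘⊞∘∙?
????∘∘⊛⊛∘∙∙?
????∙≋⊚≋∘∙∙?
????∘∘∙≋∘≋∘?
????⊛∘⊛∘∙???
????????????
????????????
????????????

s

????????????
????????????
????⊛⊛≋∘⊞⊛≋?
????∙∙∘∘⊞∘∙?
????∘∘⊛⊛∘∙∙?
????∙≋⊛≋∘∙∙?
????∘∘⊚≋∘≋∘?
????⊛∘⊛∘∙???
????≋⊞∘∘⊛???
????????????
????????????
????????????

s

????????????
????⊛⊛≋∘⊞⊛≋?
????∙∙∘∘⊞∘∙?
????∘∘⊛⊛∘∙∙?
????∙≋⊛≋∘∙∙?
????∘∘∙≋∘≋∘?
????⊛∘⊚∘∙???
????≋⊞∘∘⊛???
????∙∘∘⊛∙???
????????????
????????????
????????????

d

????????????
???⊛⊛≋∘⊞⊛≋??
???∙∙∘∘⊞∘∙??
???∘∘⊛⊛∘∙∙??
???∙≋⊛≋∘∙∙??
???∘∘∙≋∘≋∘??
???⊛∘⊛⊚∙⊛???
???≋⊞∘∘⊛≋???
???∙∘∘⊛∙∙???
????????????
????????????
????????????

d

????????????
??⊛⊛≋∘⊞⊛≋???
??∙∙∘∘⊞∘∙???
??∘∘⊛⊛∘∙∙???
??∙≋⊛≋∘∙∙???
??∘∘∙≋∘≋∘???
??⊛∘⊛∘⊚⊛∘???
??≋⊞∘∘⊛≋⊛???
??∙∘∘⊛∙∙∘???
????????????
????????????
????????????

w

????????????
????????????
??⊛⊛≋∘⊞⊛≋???
??∙∙∘∘⊞∘∙???
??∘∘⊛⊛∘∙∙???
??∙≋⊛≋∘∙∙???
??∘∘∙≋⊚≋∘???
??⊛∘⊛∘∙⊛∘???
??≋⊞∘∘⊛≋⊛???
??∙∘∘⊛∙∙∘???
????????????
????????????

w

????????????
????????????
????????????
??⊛⊛≋∘⊞⊛≋???
??∙∙∘∘⊞∘∙???
??∘∘⊛⊛∘∙∙???
??∙≋⊛≋⊚∙∙???
??∘∘∙≋∘≋∘???
??⊛∘⊛∘∙⊛∘???
??≋⊞∘∘⊛≋⊛???
??∙∘∘⊛∙∙∘???
????????????

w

????????????
????????????
????????????
????????????
??⊛⊛≋∘⊞⊛≋???
??∙∙∘∘⊞∘∙???
??∘∘⊛⊛⊚∙∙???
??∙≋⊛≋∘∙∙???
??∘∘∙≋∘≋∘???
??⊛∘⊛∘∙⊛∘???
??≋⊞∘∘⊛≋⊛???
??∙∘∘⊛∙∙∘???

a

????????????
????????????
????????????
????????????
???⊛⊛≋∘⊞⊛≋??
???∙∙∘∘⊞∘∙??
???∘∘⊛⊚∘∙∙??
???∙≋⊛≋∘∙∙??
???∘∘∙≋∘≋∘??
???⊛∘⊛∘∙⊛∘??
???≋⊞∘∘⊛≋⊛??
???∙∘∘⊛∙∙∘??

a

????????????
????????????
????????????
????????????
????⊛⊛≋∘⊞⊛≋?
????∙∙∘∘⊞∘∙?
????∘∘⊚⊛∘∙∙?
????∙≋⊛≋∘∙∙?
????∘∘∙≋∘≋∘?
????⊛∘⊛∘∙⊛∘?
????≋⊞∘∘⊛≋⊛?
????∙∘∘⊛∙∙∘?

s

????????????
????????????
????????????
????⊛⊛≋∘⊞⊛≋?
????∙∙∘∘⊞∘∙?
????∘∘⊛⊛∘∙∙?
????∙≋⊚≋∘∙∙?
????∘∘∙≋∘≋∘?
????⊛∘⊛∘∙⊛∘?
????≋⊞∘∘⊛≋⊛?
????∙∘∘⊛∙∙∘?
????????????

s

????????????
????????????
????⊛⊛≋∘⊞⊛≋?
????∙∙∘∘⊞∘∙?
????∘∘⊛⊛∘∙∙?
????∙≋⊛≋∘∙∙?
????∘∘⊚≋∘≋∘?
????⊛∘⊛∘∙⊛∘?
????≋⊞∘∘⊛≋⊛?
????∙∘∘⊛∙∙∘?
????????????
????????????

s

????????????
????⊛⊛≋∘⊞⊛≋?
????∙∙∘∘⊞∘∙?
????∘∘⊛⊛∘∙∙?
????∙≋⊛≋∘∙∙?
????∘∘∙≋∘≋∘?
????⊛∘⊚∘∙⊛∘?
????≋⊞∘∘⊛≋⊛?
????∙∘∘⊛∙∙∘?
????????????
????????????
????????????

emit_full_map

⊛⊛≋∘⊞⊛≋
∙∙∘∘⊞∘∙
∘∘⊛⊛∘∙∙
∙≋⊛≋∘∙∙
∘∘∙≋∘≋∘
⊛∘⊚∘∙⊛∘
≋⊞∘∘⊛≋⊛
∙∘∘⊛∙∙∘

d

????????????
???⊛⊛≋∘⊞⊛≋??
???∙∙∘∘⊞∘∙??
???∘∘⊛⊛∘∙∙??
???∙≋⊛≋∘∙∙??
???∘∘∙≋∘≋∘??
???⊛∘⊛⊚∙⊛∘??
???≋⊞∘∘⊛≋⊛??
???∙∘∘⊛∙∙∘??
????????????
????????????
????????????

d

????????????
??⊛⊛≋∘⊞⊛≋???
??∙∙∘∘⊞∘∙???
??∘∘⊛⊛∘∙∙???
??∙≋⊛≋∘∙∙???
??∘∘∙≋∘≋∘???
??⊛∘⊛∘⊚⊛∘???
??≋⊞∘∘⊛≋⊛???
??∙∘∘⊛∙∙∘???
????????????
????????????
????????????

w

????????????
????????????
??⊛⊛≋∘⊞⊛≋???
??∙∙∘∘⊞∘∙???
??∘∘⊛⊛∘∙∙???
??∙≋⊛≋∘∙∙???
??∘∘∙≋⊚≋∘???
??⊛∘⊛∘∙⊛∘???
??≋⊞∘∘⊛≋⊛???
??∙∘∘⊛∙∙∘???
????????????
????????????


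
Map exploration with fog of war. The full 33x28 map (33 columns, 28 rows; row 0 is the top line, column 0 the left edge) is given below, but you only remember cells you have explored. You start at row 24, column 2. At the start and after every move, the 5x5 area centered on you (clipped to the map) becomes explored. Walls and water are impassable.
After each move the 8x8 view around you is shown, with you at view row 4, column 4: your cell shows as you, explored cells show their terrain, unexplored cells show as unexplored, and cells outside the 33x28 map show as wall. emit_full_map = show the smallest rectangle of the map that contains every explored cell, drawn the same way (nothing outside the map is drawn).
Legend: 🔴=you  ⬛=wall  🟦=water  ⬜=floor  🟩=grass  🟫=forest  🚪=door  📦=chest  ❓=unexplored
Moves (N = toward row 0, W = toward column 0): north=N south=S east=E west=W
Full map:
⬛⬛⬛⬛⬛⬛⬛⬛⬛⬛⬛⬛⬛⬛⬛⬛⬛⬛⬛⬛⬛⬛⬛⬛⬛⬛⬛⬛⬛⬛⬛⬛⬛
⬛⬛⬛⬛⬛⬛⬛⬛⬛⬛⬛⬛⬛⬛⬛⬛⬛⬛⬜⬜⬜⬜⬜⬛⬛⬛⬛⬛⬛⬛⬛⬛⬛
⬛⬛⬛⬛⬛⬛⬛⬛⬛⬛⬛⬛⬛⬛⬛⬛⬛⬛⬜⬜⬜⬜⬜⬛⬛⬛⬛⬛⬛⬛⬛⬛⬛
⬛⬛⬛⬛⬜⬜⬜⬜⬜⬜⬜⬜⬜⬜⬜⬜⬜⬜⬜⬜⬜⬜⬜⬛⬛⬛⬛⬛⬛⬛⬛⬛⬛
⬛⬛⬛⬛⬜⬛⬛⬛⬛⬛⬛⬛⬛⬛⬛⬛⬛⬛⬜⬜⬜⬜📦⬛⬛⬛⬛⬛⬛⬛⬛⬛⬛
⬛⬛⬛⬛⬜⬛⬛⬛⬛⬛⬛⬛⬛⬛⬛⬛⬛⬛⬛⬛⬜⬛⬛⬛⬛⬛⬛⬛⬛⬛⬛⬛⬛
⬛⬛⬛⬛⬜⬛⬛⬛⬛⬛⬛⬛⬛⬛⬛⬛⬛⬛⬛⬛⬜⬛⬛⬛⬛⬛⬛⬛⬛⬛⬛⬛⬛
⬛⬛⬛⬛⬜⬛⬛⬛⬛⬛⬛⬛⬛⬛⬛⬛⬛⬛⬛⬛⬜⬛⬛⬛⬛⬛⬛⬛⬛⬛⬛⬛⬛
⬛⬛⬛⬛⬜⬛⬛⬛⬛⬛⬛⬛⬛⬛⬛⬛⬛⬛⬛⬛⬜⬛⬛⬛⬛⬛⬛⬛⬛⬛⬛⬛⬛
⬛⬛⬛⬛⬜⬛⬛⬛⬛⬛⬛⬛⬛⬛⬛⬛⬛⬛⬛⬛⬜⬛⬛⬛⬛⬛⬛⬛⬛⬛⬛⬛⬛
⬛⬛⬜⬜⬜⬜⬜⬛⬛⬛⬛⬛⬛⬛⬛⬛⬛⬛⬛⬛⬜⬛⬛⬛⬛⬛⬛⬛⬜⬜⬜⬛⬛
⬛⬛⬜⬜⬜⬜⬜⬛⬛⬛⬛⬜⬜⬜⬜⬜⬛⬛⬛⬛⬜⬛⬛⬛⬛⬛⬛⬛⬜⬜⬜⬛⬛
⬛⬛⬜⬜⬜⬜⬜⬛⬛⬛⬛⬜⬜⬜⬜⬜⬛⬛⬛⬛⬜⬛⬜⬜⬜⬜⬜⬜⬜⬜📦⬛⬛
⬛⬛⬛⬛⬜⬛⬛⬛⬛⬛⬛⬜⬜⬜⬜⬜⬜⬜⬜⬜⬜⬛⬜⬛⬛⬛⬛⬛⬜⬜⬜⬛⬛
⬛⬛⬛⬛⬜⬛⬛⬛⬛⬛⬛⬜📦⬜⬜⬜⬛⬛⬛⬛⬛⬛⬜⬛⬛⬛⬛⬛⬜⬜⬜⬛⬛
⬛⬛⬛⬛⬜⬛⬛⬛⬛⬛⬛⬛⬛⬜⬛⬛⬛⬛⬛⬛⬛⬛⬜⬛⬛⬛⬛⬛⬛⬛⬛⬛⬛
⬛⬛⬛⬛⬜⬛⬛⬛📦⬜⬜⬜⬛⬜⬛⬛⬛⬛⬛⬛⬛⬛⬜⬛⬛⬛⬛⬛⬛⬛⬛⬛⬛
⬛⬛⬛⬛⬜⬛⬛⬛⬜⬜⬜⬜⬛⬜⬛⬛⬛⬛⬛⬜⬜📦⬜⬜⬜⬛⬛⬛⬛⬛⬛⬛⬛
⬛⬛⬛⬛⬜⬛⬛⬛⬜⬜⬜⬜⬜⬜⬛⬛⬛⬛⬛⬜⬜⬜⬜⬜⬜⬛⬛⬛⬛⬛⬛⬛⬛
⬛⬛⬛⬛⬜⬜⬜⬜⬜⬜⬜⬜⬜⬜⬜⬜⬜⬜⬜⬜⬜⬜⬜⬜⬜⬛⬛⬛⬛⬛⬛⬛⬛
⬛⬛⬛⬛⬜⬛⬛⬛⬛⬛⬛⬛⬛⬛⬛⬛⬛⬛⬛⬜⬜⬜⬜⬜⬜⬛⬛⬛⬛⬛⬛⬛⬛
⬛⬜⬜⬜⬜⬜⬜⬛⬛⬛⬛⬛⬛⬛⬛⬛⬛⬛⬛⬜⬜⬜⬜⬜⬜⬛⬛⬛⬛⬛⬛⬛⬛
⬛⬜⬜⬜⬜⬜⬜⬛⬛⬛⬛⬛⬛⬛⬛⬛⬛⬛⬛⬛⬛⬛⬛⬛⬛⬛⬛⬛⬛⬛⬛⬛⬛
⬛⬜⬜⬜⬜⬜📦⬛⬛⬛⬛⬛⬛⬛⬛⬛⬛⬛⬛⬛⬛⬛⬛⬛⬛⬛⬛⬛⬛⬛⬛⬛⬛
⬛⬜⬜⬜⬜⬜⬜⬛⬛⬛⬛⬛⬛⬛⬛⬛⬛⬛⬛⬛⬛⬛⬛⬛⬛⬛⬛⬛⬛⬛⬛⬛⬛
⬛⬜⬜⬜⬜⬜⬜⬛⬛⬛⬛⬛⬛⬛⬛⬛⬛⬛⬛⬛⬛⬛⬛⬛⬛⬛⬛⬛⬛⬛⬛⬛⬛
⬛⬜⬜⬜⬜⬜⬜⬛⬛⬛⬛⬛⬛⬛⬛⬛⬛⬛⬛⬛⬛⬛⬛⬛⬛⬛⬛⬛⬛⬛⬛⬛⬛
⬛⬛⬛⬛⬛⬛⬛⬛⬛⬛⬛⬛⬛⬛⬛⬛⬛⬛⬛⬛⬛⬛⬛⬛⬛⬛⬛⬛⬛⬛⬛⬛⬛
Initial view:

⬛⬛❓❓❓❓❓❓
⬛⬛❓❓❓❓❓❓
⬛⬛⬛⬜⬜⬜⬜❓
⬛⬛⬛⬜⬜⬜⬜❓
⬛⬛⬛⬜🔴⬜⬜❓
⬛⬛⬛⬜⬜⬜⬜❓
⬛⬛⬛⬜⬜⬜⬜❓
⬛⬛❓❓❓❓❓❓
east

⬛❓❓❓❓❓❓❓
⬛❓❓❓❓❓❓❓
⬛⬛⬜⬜⬜⬜⬜❓
⬛⬛⬜⬜⬜⬜⬜❓
⬛⬛⬜⬜🔴⬜⬜❓
⬛⬛⬜⬜⬜⬜⬜❓
⬛⬛⬜⬜⬜⬜⬜❓
⬛❓❓❓❓❓❓❓

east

❓❓❓❓❓❓❓❓
❓❓❓❓❓❓❓❓
⬛⬜⬜⬜⬜⬜⬜❓
⬛⬜⬜⬜⬜⬜📦❓
⬛⬜⬜⬜🔴⬜⬜❓
⬛⬜⬜⬜⬜⬜⬜❓
⬛⬜⬜⬜⬜⬜⬜❓
❓❓❓❓❓❓❓❓

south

❓❓❓❓❓❓❓❓
⬛⬜⬜⬜⬜⬜⬜❓
⬛⬜⬜⬜⬜⬜📦❓
⬛⬜⬜⬜⬜⬜⬜❓
⬛⬜⬜⬜🔴⬜⬜❓
⬛⬜⬜⬜⬜⬜⬜❓
❓❓⬛⬛⬛⬛⬛❓
⬛⬛⬛⬛⬛⬛⬛⬛

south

⬛⬜⬜⬜⬜⬜⬜❓
⬛⬜⬜⬜⬜⬜📦❓
⬛⬜⬜⬜⬜⬜⬜❓
⬛⬜⬜⬜⬜⬜⬜❓
⬛⬜⬜⬜🔴⬜⬜❓
❓❓⬛⬛⬛⬛⬛❓
⬛⬛⬛⬛⬛⬛⬛⬛
⬛⬛⬛⬛⬛⬛⬛⬛

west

⬛⬛⬜⬜⬜⬜⬜⬜
⬛⬛⬜⬜⬜⬜⬜📦
⬛⬛⬜⬜⬜⬜⬜⬜
⬛⬛⬜⬜⬜⬜⬜⬜
⬛⬛⬜⬜🔴⬜⬜⬜
⬛❓⬛⬛⬛⬛⬛⬛
⬛⬛⬛⬛⬛⬛⬛⬛
⬛⬛⬛⬛⬛⬛⬛⬛

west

⬛⬛⬛⬜⬜⬜⬜⬜
⬛⬛⬛⬜⬜⬜⬜⬜
⬛⬛⬛⬜⬜⬜⬜⬜
⬛⬛⬛⬜⬜⬜⬜⬜
⬛⬛⬛⬜🔴⬜⬜⬜
⬛⬛⬛⬛⬛⬛⬛⬛
⬛⬛⬛⬛⬛⬛⬛⬛
⬛⬛⬛⬛⬛⬛⬛⬛

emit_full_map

⬛⬜⬜⬜⬜⬜⬜
⬛⬜⬜⬜⬜⬜📦
⬛⬜⬜⬜⬜⬜⬜
⬛⬜⬜⬜⬜⬜⬜
⬛⬜🔴⬜⬜⬜⬜
⬛⬛⬛⬛⬛⬛⬛

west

⬛⬛⬛⬛⬜⬜⬜⬜
⬛⬛⬛⬛⬜⬜⬜⬜
⬛⬛⬛⬛⬜⬜⬜⬜
⬛⬛⬛⬛⬜⬜⬜⬜
⬛⬛⬛⬛🔴⬜⬜⬜
⬛⬛⬛⬛⬛⬛⬛⬛
⬛⬛⬛⬛⬛⬛⬛⬛
⬛⬛⬛⬛⬛⬛⬛⬛

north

⬛⬛⬛❓❓❓❓❓
⬛⬛⬛⬛⬜⬜⬜⬜
⬛⬛⬛⬛⬜⬜⬜⬜
⬛⬛⬛⬛⬜⬜⬜⬜
⬛⬛⬛⬛🔴⬜⬜⬜
⬛⬛⬛⬛⬜⬜⬜⬜
⬛⬛⬛⬛⬛⬛⬛⬛
⬛⬛⬛⬛⬛⬛⬛⬛

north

⬛⬛⬛❓❓❓❓❓
⬛⬛⬛❓❓❓❓❓
⬛⬛⬛⬛⬜⬜⬜⬜
⬛⬛⬛⬛⬜⬜⬜⬜
⬛⬛⬛⬛🔴⬜⬜⬜
⬛⬛⬛⬛⬜⬜⬜⬜
⬛⬛⬛⬛⬜⬜⬜⬜
⬛⬛⬛⬛⬛⬛⬛⬛

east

⬛⬛❓❓❓❓❓❓
⬛⬛❓❓❓❓❓❓
⬛⬛⬛⬜⬜⬜⬜⬜
⬛⬛⬛⬜⬜⬜⬜⬜
⬛⬛⬛⬜🔴⬜⬜⬜
⬛⬛⬛⬜⬜⬜⬜⬜
⬛⬛⬛⬜⬜⬜⬜⬜
⬛⬛⬛⬛⬛⬛⬛⬛

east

⬛❓❓❓❓❓❓❓
⬛❓❓❓❓❓❓❓
⬛⬛⬜⬜⬜⬜⬜⬜
⬛⬛⬜⬜⬜⬜⬜📦
⬛⬛⬜⬜🔴⬜⬜⬜
⬛⬛⬜⬜⬜⬜⬜⬜
⬛⬛⬜⬜⬜⬜⬜⬜
⬛⬛⬛⬛⬛⬛⬛⬛

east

❓❓❓❓❓❓❓❓
❓❓❓❓❓❓❓❓
⬛⬜⬜⬜⬜⬜⬜❓
⬛⬜⬜⬜⬜⬜📦❓
⬛⬜⬜⬜🔴⬜⬜❓
⬛⬜⬜⬜⬜⬜⬜❓
⬛⬜⬜⬜⬜⬜⬜❓
⬛⬛⬛⬛⬛⬛⬛❓

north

❓❓❓❓❓❓❓❓
❓❓❓❓❓❓❓❓
❓❓⬜⬜⬜⬜⬜❓
⬛⬜⬜⬜⬜⬜⬜❓
⬛⬜⬜⬜🔴⬜📦❓
⬛⬜⬜⬜⬜⬜⬜❓
⬛⬜⬜⬜⬜⬜⬜❓
⬛⬜⬜⬜⬜⬜⬜❓

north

❓❓❓❓❓❓❓❓
❓❓❓❓❓❓❓❓
❓❓⬛⬛⬜⬛⬛❓
❓❓⬜⬜⬜⬜⬜❓
⬛⬜⬜⬜🔴⬜⬜❓
⬛⬜⬜⬜⬜⬜📦❓
⬛⬜⬜⬜⬜⬜⬜❓
⬛⬜⬜⬜⬜⬜⬜❓

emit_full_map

❓❓⬛⬛⬜⬛⬛
❓❓⬜⬜⬜⬜⬜
⬛⬜⬜⬜🔴⬜⬜
⬛⬜⬜⬜⬜⬜📦
⬛⬜⬜⬜⬜⬜⬜
⬛⬜⬜⬜⬜⬜⬜
⬛⬜⬜⬜⬜⬜⬜
⬛⬛⬛⬛⬛⬛⬛

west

⬛❓❓❓❓❓❓❓
⬛❓❓❓❓❓❓❓
⬛❓⬛⬛⬛⬜⬛⬛
⬛❓⬜⬜⬜⬜⬜⬜
⬛⬛⬜⬜🔴⬜⬜⬜
⬛⬛⬜⬜⬜⬜⬜📦
⬛⬛⬜⬜⬜⬜⬜⬜
⬛⬛⬜⬜⬜⬜⬜⬜

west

⬛⬛❓❓❓❓❓❓
⬛⬛❓❓❓❓❓❓
⬛⬛⬛⬛⬛⬛⬜⬛
⬛⬛⬛⬜⬜⬜⬜⬜
⬛⬛⬛⬜🔴⬜⬜⬜
⬛⬛⬛⬜⬜⬜⬜⬜
⬛⬛⬛⬜⬜⬜⬜⬜
⬛⬛⬛⬜⬜⬜⬜⬜

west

⬛⬛⬛❓❓❓❓❓
⬛⬛⬛❓❓❓❓❓
⬛⬛⬛⬛⬛⬛⬛⬜
⬛⬛⬛⬛⬜⬜⬜⬜
⬛⬛⬛⬛🔴⬜⬜⬜
⬛⬛⬛⬛⬜⬜⬜⬜
⬛⬛⬛⬛⬜⬜⬜⬜
⬛⬛⬛⬛⬜⬜⬜⬜

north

⬛⬛⬛❓❓❓❓❓
⬛⬛⬛❓❓❓❓❓
⬛⬛⬛⬛⬛⬛⬛❓
⬛⬛⬛⬛⬛⬛⬛⬜
⬛⬛⬛⬛🔴⬜⬜⬜
⬛⬛⬛⬛⬜⬜⬜⬜
⬛⬛⬛⬛⬜⬜⬜⬜
⬛⬛⬛⬛⬜⬜⬜⬜

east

⬛⬛❓❓❓❓❓❓
⬛⬛❓❓❓❓❓❓
⬛⬛⬛⬛⬛⬛⬜❓
⬛⬛⬛⬛⬛⬛⬜⬛
⬛⬛⬛⬜🔴⬜⬜⬜
⬛⬛⬛⬜⬜⬜⬜⬜
⬛⬛⬛⬜⬜⬜⬜⬜
⬛⬛⬛⬜⬜⬜⬜⬜

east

⬛❓❓❓❓❓❓❓
⬛❓❓❓❓❓❓❓
⬛⬛⬛⬛⬛⬜⬜❓
⬛⬛⬛⬛⬛⬜⬛⬛
⬛⬛⬜⬜🔴⬜⬜⬜
⬛⬛⬜⬜⬜⬜⬜⬜
⬛⬛⬜⬜⬜⬜⬜📦
⬛⬛⬜⬜⬜⬜⬜⬜

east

❓❓❓❓❓❓❓❓
❓❓❓❓❓❓❓❓
⬛⬛⬛⬛⬜⬜⬜❓
⬛⬛⬛⬛⬜⬛⬛❓
⬛⬜⬜⬜🔴⬜⬜❓
⬛⬜⬜⬜⬜⬜⬜❓
⬛⬜⬜⬜⬜⬜📦❓
⬛⬜⬜⬜⬜⬜⬜❓

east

❓❓❓❓❓❓❓❓
❓❓❓❓❓❓❓❓
⬛⬛⬛⬜⬜⬜⬜❓
⬛⬛⬛⬜⬛⬛⬛❓
⬜⬜⬜⬜🔴⬜⬛❓
⬜⬜⬜⬜⬜⬜⬛❓
⬜⬜⬜⬜⬜📦⬛❓
⬜⬜⬜⬜⬜⬜❓❓

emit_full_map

⬛⬛⬛⬛⬜⬜⬜⬜
⬛⬛⬛⬛⬜⬛⬛⬛
⬛⬜⬜⬜⬜🔴⬜⬛
⬛⬜⬜⬜⬜⬜⬜⬛
⬛⬜⬜⬜⬜⬜📦⬛
⬛⬜⬜⬜⬜⬜⬜❓
⬛⬜⬜⬜⬜⬜⬜❓
⬛⬜⬜⬜⬜⬜⬜❓
⬛⬛⬛⬛⬛⬛⬛❓

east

❓❓❓❓❓❓❓❓
❓❓❓❓❓❓❓❓
⬛⬛⬜⬜⬜⬜⬜❓
⬛⬛⬜⬛⬛⬛⬛❓
⬜⬜⬜⬜🔴⬛⬛❓
⬜⬜⬜⬜⬜⬛⬛❓
⬜⬜⬜⬜📦⬛⬛❓
⬜⬜⬜⬜⬜❓❓❓

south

❓❓❓❓❓❓❓❓
⬛⬛⬜⬜⬜⬜⬜❓
⬛⬛⬜⬛⬛⬛⬛❓
⬜⬜⬜⬜⬜⬛⬛❓
⬜⬜⬜⬜🔴⬛⬛❓
⬜⬜⬜⬜📦⬛⬛❓
⬜⬜⬜⬜⬜⬛⬛❓
⬜⬜⬜⬜⬜❓❓❓

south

⬛⬛⬜⬜⬜⬜⬜❓
⬛⬛⬜⬛⬛⬛⬛❓
⬜⬜⬜⬜⬜⬛⬛❓
⬜⬜⬜⬜⬜⬛⬛❓
⬜⬜⬜⬜🔴⬛⬛❓
⬜⬜⬜⬜⬜⬛⬛❓
⬜⬜⬜⬜⬜⬛⬛❓
⬜⬜⬜⬜⬜❓❓❓

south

⬛⬛⬜⬛⬛⬛⬛❓
⬜⬜⬜⬜⬜⬛⬛❓
⬜⬜⬜⬜⬜⬛⬛❓
⬜⬜⬜⬜📦⬛⬛❓
⬜⬜⬜⬜🔴⬛⬛❓
⬜⬜⬜⬜⬜⬛⬛❓
⬜⬜⬜⬜⬜⬛⬛❓
⬛⬛⬛⬛⬛❓❓❓

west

⬛⬛⬛⬜⬛⬛⬛⬛
⬜⬜⬜⬜⬜⬜⬛⬛
⬜⬜⬜⬜⬜⬜⬛⬛
⬜⬜⬜⬜⬜📦⬛⬛
⬜⬜⬜⬜🔴⬜⬛⬛
⬜⬜⬜⬜⬜⬜⬛⬛
⬜⬜⬜⬜⬜⬜⬛⬛
⬛⬛⬛⬛⬛⬛❓❓

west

⬛⬛⬛⬛⬜⬛⬛⬛
⬛⬜⬜⬜⬜⬜⬜⬛
⬛⬜⬜⬜⬜⬜⬜⬛
⬛⬜⬜⬜⬜⬜📦⬛
⬛⬜⬜⬜🔴⬜⬜⬛
⬛⬜⬜⬜⬜⬜⬜⬛
⬛⬜⬜⬜⬜⬜⬜⬛
⬛⬛⬛⬛⬛⬛⬛❓

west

⬛⬛⬛⬛⬛⬜⬛⬛
⬛⬛⬜⬜⬜⬜⬜⬜
⬛⬛⬜⬜⬜⬜⬜⬜
⬛⬛⬜⬜⬜⬜⬜📦
⬛⬛⬜⬜🔴⬜⬜⬜
⬛⬛⬜⬜⬜⬜⬜⬜
⬛⬛⬜⬜⬜⬜⬜⬜
⬛⬛⬛⬛⬛⬛⬛⬛

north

⬛⬛⬛⬛⬛⬜⬜⬜
⬛⬛⬛⬛⬛⬜⬛⬛
⬛⬛⬜⬜⬜⬜⬜⬜
⬛⬛⬜⬜⬜⬜⬜⬜
⬛⬛⬜⬜🔴⬜⬜📦
⬛⬛⬜⬜⬜⬜⬜⬜
⬛⬛⬜⬜⬜⬜⬜⬜
⬛⬛⬜⬜⬜⬜⬜⬜

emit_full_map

⬛⬛⬛⬛⬜⬜⬜⬜⬜
⬛⬛⬛⬛⬜⬛⬛⬛⬛
⬛⬜⬜⬜⬜⬜⬜⬛⬛
⬛⬜⬜⬜⬜⬜⬜⬛⬛
⬛⬜⬜🔴⬜⬜📦⬛⬛
⬛⬜⬜⬜⬜⬜⬜⬛⬛
⬛⬜⬜⬜⬜⬜⬜⬛⬛
⬛⬜⬜⬜⬜⬜⬜⬛⬛
⬛⬛⬛⬛⬛⬛⬛❓❓


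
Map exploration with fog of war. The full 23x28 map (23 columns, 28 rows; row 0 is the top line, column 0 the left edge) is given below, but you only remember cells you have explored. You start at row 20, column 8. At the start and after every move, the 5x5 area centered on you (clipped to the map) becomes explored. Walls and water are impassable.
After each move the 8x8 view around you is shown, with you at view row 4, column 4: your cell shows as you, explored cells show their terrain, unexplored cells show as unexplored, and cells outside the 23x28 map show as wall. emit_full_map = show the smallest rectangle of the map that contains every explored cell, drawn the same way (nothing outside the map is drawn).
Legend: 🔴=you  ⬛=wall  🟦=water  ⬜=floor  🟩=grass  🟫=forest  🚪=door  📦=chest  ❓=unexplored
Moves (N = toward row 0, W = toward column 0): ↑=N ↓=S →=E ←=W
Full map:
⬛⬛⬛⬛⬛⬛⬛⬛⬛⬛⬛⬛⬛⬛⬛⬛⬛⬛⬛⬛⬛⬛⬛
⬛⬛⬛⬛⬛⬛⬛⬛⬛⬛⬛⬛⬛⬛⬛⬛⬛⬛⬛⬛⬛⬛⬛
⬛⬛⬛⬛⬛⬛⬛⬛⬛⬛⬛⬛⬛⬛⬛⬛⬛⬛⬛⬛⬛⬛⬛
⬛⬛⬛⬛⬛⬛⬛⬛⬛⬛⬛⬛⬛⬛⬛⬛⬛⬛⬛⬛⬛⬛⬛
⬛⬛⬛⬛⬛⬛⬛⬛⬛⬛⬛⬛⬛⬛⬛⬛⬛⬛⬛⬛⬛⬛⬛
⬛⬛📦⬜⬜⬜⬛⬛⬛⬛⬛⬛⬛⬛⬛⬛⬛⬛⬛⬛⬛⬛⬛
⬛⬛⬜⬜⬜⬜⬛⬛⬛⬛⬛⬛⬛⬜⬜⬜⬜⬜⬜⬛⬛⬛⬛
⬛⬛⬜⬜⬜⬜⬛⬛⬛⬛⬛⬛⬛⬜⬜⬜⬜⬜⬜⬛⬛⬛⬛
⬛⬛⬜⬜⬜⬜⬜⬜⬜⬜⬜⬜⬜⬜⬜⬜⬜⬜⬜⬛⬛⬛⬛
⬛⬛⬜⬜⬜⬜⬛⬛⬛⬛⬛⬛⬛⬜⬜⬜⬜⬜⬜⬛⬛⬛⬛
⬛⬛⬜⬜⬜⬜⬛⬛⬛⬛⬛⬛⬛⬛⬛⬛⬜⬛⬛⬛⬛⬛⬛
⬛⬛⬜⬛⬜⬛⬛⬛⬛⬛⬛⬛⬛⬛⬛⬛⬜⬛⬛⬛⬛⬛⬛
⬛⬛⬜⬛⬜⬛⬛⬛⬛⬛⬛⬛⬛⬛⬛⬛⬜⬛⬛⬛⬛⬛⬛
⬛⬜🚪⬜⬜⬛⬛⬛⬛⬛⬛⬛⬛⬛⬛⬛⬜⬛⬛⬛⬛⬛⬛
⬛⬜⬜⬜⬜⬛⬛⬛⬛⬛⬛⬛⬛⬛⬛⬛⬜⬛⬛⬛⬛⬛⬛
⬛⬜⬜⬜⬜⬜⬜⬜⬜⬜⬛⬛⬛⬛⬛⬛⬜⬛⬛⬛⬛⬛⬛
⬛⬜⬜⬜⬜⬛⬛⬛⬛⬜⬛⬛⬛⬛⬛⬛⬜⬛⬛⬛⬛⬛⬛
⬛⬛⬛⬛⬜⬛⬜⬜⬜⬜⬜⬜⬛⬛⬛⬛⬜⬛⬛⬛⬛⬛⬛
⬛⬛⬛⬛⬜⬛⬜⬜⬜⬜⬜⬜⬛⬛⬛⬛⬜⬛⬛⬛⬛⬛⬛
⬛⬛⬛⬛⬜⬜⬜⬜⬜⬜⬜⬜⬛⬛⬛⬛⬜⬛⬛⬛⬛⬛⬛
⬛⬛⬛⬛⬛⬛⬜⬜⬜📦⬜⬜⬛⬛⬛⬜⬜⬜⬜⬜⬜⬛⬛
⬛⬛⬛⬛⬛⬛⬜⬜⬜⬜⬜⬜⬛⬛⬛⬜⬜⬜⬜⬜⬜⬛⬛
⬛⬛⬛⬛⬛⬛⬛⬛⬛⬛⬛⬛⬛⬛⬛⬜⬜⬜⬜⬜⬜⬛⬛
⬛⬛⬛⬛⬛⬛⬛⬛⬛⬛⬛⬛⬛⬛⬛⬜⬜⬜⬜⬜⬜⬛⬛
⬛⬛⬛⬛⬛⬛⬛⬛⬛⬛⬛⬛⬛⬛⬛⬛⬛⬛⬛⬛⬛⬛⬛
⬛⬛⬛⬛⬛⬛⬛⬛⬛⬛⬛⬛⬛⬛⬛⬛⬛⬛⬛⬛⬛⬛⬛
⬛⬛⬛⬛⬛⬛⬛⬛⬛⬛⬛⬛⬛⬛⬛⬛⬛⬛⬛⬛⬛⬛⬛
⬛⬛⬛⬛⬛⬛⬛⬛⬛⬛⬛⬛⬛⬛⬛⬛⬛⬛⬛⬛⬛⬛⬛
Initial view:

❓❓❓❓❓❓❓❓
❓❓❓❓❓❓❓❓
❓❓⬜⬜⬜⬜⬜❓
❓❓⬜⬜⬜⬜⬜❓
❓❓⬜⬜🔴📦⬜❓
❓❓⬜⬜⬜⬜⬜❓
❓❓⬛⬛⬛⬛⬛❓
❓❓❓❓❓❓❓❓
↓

❓❓❓❓❓❓❓❓
❓❓⬜⬜⬜⬜⬜❓
❓❓⬜⬜⬜⬜⬜❓
❓❓⬜⬜⬜📦⬜❓
❓❓⬜⬜🔴⬜⬜❓
❓❓⬛⬛⬛⬛⬛❓
❓❓⬛⬛⬛⬛⬛❓
❓❓❓❓❓❓❓❓

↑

❓❓❓❓❓❓❓❓
❓❓❓❓❓❓❓❓
❓❓⬜⬜⬜⬜⬜❓
❓❓⬜⬜⬜⬜⬜❓
❓❓⬜⬜🔴📦⬜❓
❓❓⬜⬜⬜⬜⬜❓
❓❓⬛⬛⬛⬛⬛❓
❓❓⬛⬛⬛⬛⬛❓

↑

❓❓❓❓❓❓❓❓
❓❓❓❓❓❓❓❓
❓❓⬜⬜⬜⬜⬜❓
❓❓⬜⬜⬜⬜⬜❓
❓❓⬜⬜🔴⬜⬜❓
❓❓⬜⬜⬜📦⬜❓
❓❓⬜⬜⬜⬜⬜❓
❓❓⬛⬛⬛⬛⬛❓

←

❓❓❓❓❓❓❓❓
❓❓❓❓❓❓❓❓
❓❓⬛⬜⬜⬜⬜⬜
❓❓⬛⬜⬜⬜⬜⬜
❓❓⬜⬜🔴⬜⬜⬜
❓❓⬛⬜⬜⬜📦⬜
❓❓⬛⬜⬜⬜⬜⬜
❓❓❓⬛⬛⬛⬛⬛

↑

❓❓❓❓❓❓❓❓
❓❓❓❓❓❓❓❓
❓❓⬛⬛⬛⬛⬜❓
❓❓⬛⬜⬜⬜⬜⬜
❓❓⬛⬜🔴⬜⬜⬜
❓❓⬜⬜⬜⬜⬜⬜
❓❓⬛⬜⬜⬜📦⬜
❓❓⬛⬜⬜⬜⬜⬜

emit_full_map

⬛⬛⬛⬛⬜❓
⬛⬜⬜⬜⬜⬜
⬛⬜🔴⬜⬜⬜
⬜⬜⬜⬜⬜⬜
⬛⬜⬜⬜📦⬜
⬛⬜⬜⬜⬜⬜
❓⬛⬛⬛⬛⬛
❓⬛⬛⬛⬛⬛

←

❓❓❓❓❓❓❓❓
❓❓❓❓❓❓❓❓
❓❓⬜⬛⬛⬛⬛⬜
❓❓⬜⬛⬜⬜⬜⬜
❓❓⬜⬛🔴⬜⬜⬜
❓❓⬜⬜⬜⬜⬜⬜
❓❓⬛⬛⬜⬜⬜📦
❓❓❓⬛⬜⬜⬜⬜

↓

❓❓❓❓❓❓❓❓
❓❓⬜⬛⬛⬛⬛⬜
❓❓⬜⬛⬜⬜⬜⬜
❓❓⬜⬛⬜⬜⬜⬜
❓❓⬜⬜🔴⬜⬜⬜
❓❓⬛⬛⬜⬜⬜📦
❓❓⬛⬛⬜⬜⬜⬜
❓❓❓❓⬛⬛⬛⬛

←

❓❓❓❓❓❓❓❓
❓❓❓⬜⬛⬛⬛⬛
❓❓⬛⬜⬛⬜⬜⬜
❓❓⬛⬜⬛⬜⬜⬜
❓❓⬛⬜🔴⬜⬜⬜
❓❓⬛⬛⬛⬜⬜⬜
❓❓⬛⬛⬛⬜⬜⬜
❓❓❓❓❓⬛⬛⬛

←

❓❓❓❓❓❓❓❓
❓❓❓❓⬜⬛⬛⬛
❓❓⬛⬛⬜⬛⬜⬜
❓❓⬛⬛⬜⬛⬜⬜
❓❓⬛⬛🔴⬜⬜⬜
❓❓⬛⬛⬛⬛⬜⬜
❓❓⬛⬛⬛⬛⬜⬜
❓❓❓❓❓❓⬛⬛

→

❓❓❓❓❓❓❓❓
❓❓❓⬜⬛⬛⬛⬛
❓⬛⬛⬜⬛⬜⬜⬜
❓⬛⬛⬜⬛⬜⬜⬜
❓⬛⬛⬜🔴⬜⬜⬜
❓⬛⬛⬛⬛⬜⬜⬜
❓⬛⬛⬛⬛⬜⬜⬜
❓❓❓❓❓⬛⬛⬛

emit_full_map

❓❓⬜⬛⬛⬛⬛⬜❓
⬛⬛⬜⬛⬜⬜⬜⬜⬜
⬛⬛⬜⬛⬜⬜⬜⬜⬜
⬛⬛⬜🔴⬜⬜⬜⬜⬜
⬛⬛⬛⬛⬜⬜⬜📦⬜
⬛⬛⬛⬛⬜⬜⬜⬜⬜
❓❓❓❓⬛⬛⬛⬛⬛
❓❓❓❓⬛⬛⬛⬛⬛

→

❓❓❓❓❓❓❓❓
❓❓⬜⬛⬛⬛⬛⬜
⬛⬛⬜⬛⬜⬜⬜⬜
⬛⬛⬜⬛⬜⬜⬜⬜
⬛⬛⬜⬜🔴⬜⬜⬜
⬛⬛⬛⬛⬜⬜⬜📦
⬛⬛⬛⬛⬜⬜⬜⬜
❓❓❓❓⬛⬛⬛⬛

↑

❓❓❓❓❓❓❓❓
❓❓❓❓❓❓❓❓
❓❓⬜⬛⬛⬛⬛⬜
⬛⬛⬜⬛⬜⬜⬜⬜
⬛⬛⬜⬛🔴⬜⬜⬜
⬛⬛⬜⬜⬜⬜⬜⬜
⬛⬛⬛⬛⬜⬜⬜📦
⬛⬛⬛⬛⬜⬜⬜⬜

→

❓❓❓❓❓❓❓❓
❓❓❓❓❓❓❓❓
❓⬜⬛⬛⬛⬛⬜❓
⬛⬜⬛⬜⬜⬜⬜⬜
⬛⬜⬛⬜🔴⬜⬜⬜
⬛⬜⬜⬜⬜⬜⬜⬜
⬛⬛⬛⬜⬜⬜📦⬜
⬛⬛⬛⬜⬜⬜⬜⬜

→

❓❓❓❓❓❓❓❓
❓❓❓❓❓❓❓❓
⬜⬛⬛⬛⬛⬜⬛❓
⬜⬛⬜⬜⬜⬜⬜❓
⬜⬛⬜⬜🔴⬜⬜❓
⬜⬜⬜⬜⬜⬜⬜❓
⬛⬛⬜⬜⬜📦⬜❓
⬛⬛⬜⬜⬜⬜⬜❓

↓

❓❓❓❓❓❓❓❓
⬜⬛⬛⬛⬛⬜⬛❓
⬜⬛⬜⬜⬜⬜⬜❓
⬜⬛⬜⬜⬜⬜⬜❓
⬜⬜⬜⬜🔴⬜⬜❓
⬛⬛⬜⬜⬜📦⬜❓
⬛⬛⬜⬜⬜⬜⬜❓
❓❓⬛⬛⬛⬛⬛❓

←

❓❓❓❓❓❓❓❓
❓⬜⬛⬛⬛⬛⬜⬛
⬛⬜⬛⬜⬜⬜⬜⬜
⬛⬜⬛⬜⬜⬜⬜⬜
⬛⬜⬜⬜🔴⬜⬜⬜
⬛⬛⬛⬜⬜⬜📦⬜
⬛⬛⬛⬜⬜⬜⬜⬜
❓❓❓⬛⬛⬛⬛⬛

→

❓❓❓❓❓❓❓❓
⬜⬛⬛⬛⬛⬜⬛❓
⬜⬛⬜⬜⬜⬜⬜❓
⬜⬛⬜⬜⬜⬜⬜❓
⬜⬜⬜⬜🔴⬜⬜❓
⬛⬛⬜⬜⬜📦⬜❓
⬛⬛⬜⬜⬜⬜⬜❓
❓❓⬛⬛⬛⬛⬛❓

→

❓❓❓❓❓❓❓❓
⬛⬛⬛⬛⬜⬛❓❓
⬛⬜⬜⬜⬜⬜⬜❓
⬛⬜⬜⬜⬜⬜⬜❓
⬜⬜⬜⬜🔴⬜⬜❓
⬛⬜⬜⬜📦⬜⬜❓
⬛⬜⬜⬜⬜⬜⬜❓
❓⬛⬛⬛⬛⬛❓❓

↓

⬛⬛⬛⬛⬜⬛❓❓
⬛⬜⬜⬜⬜⬜⬜❓
⬛⬜⬜⬜⬜⬜⬜❓
⬜⬜⬜⬜⬜⬜⬜❓
⬛⬜⬜⬜🔴⬜⬜❓
⬛⬜⬜⬜⬜⬜⬜❓
❓⬛⬛⬛⬛⬛⬛❓
❓⬛⬛⬛⬛⬛❓❓

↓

⬛⬜⬜⬜⬜⬜⬜❓
⬛⬜⬜⬜⬜⬜⬜❓
⬜⬜⬜⬜⬜⬜⬜❓
⬛⬜⬜⬜📦⬜⬜❓
⬛⬜⬜⬜🔴⬜⬜❓
❓⬛⬛⬛⬛⬛⬛❓
❓⬛⬛⬛⬛⬛⬛❓
❓❓❓❓❓❓❓❓

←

⬜⬛⬜⬜⬜⬜⬜⬜
⬜⬛⬜⬜⬜⬜⬜⬜
⬜⬜⬜⬜⬜⬜⬜⬜
⬛⬛⬜⬜⬜📦⬜⬜
⬛⬛⬜⬜🔴⬜⬜⬜
❓❓⬛⬛⬛⬛⬛⬛
❓❓⬛⬛⬛⬛⬛⬛
❓❓❓❓❓❓❓❓

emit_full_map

❓❓⬜⬛⬛⬛⬛⬜⬛❓
⬛⬛⬜⬛⬜⬜⬜⬜⬜⬜
⬛⬛⬜⬛⬜⬜⬜⬜⬜⬜
⬛⬛⬜⬜⬜⬜⬜⬜⬜⬜
⬛⬛⬛⬛⬜⬜⬜📦⬜⬜
⬛⬛⬛⬛⬜⬜🔴⬜⬜⬜
❓❓❓❓⬛⬛⬛⬛⬛⬛
❓❓❓❓⬛⬛⬛⬛⬛⬛

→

⬛⬜⬜⬜⬜⬜⬜❓
⬛⬜⬜⬜⬜⬜⬜❓
⬜⬜⬜⬜⬜⬜⬜❓
⬛⬜⬜⬜📦⬜⬜❓
⬛⬜⬜⬜🔴⬜⬜❓
❓⬛⬛⬛⬛⬛⬛❓
❓⬛⬛⬛⬛⬛⬛❓
❓❓❓❓❓❓❓❓

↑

⬛⬛⬛⬛⬜⬛❓❓
⬛⬜⬜⬜⬜⬜⬜❓
⬛⬜⬜⬜⬜⬜⬜❓
⬜⬜⬜⬜⬜⬜⬜❓
⬛⬜⬜⬜🔴⬜⬜❓
⬛⬜⬜⬜⬜⬜⬜❓
❓⬛⬛⬛⬛⬛⬛❓
❓⬛⬛⬛⬛⬛⬛❓
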